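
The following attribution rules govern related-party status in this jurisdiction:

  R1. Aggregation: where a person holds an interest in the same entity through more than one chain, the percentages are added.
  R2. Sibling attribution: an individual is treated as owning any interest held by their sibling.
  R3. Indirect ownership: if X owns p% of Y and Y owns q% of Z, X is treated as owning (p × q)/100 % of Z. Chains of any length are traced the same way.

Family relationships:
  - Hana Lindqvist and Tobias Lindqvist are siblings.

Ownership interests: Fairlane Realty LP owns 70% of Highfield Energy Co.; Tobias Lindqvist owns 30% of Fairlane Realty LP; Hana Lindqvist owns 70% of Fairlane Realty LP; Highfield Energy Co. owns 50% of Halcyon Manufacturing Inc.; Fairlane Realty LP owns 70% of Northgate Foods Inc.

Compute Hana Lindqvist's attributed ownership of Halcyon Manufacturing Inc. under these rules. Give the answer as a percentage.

35%

By sibling attribution (R2), Hana Lindqvist is treated as also owning Tobias Lindqvist's interest in Fairlane Realty LP, giving 70% + 30% = 100%.
Chain via Fairlane Realty LP → Highfield Energy Co. (R3): 100% × 70% × 50% = 35% of Halcyon Manufacturing Inc.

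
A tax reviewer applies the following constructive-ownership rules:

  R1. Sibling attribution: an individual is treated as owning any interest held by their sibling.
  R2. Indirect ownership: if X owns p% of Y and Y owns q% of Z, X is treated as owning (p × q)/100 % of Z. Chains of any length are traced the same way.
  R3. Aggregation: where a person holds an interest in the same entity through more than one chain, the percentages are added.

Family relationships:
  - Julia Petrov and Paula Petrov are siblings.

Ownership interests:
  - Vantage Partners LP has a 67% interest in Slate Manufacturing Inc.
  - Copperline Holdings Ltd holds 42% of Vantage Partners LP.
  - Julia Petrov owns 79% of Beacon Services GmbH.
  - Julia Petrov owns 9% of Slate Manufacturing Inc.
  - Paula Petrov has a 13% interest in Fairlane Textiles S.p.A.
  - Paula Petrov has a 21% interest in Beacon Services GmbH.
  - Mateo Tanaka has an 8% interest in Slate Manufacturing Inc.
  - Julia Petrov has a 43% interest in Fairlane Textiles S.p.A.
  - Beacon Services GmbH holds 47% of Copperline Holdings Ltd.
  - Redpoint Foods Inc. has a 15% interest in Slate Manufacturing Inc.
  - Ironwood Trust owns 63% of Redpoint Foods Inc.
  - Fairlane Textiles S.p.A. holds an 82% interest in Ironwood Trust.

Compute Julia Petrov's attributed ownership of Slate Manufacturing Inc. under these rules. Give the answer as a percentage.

By sibling attribution (R1), Julia Petrov is treated as also owning Paula Petrov's interest in Beacon Services GmbH, giving 79% + 21% = 100%.
By sibling attribution (R1), Julia Petrov is treated as also owning Paula Petrov's interest in Fairlane Textiles S.p.A, giving 43% + 13% = 56%.
Chain via Beacon Services GmbH → Copperline Holdings Ltd → Vantage Partners LP (R2): 100% × 47% × 42% × 67% = 13.2258% of Slate Manufacturing Inc.
Chain via Fairlane Textiles S.p.A. → Ironwood Trust → Redpoint Foods Inc. (R2): 56% × 82% × 63% × 15% = 4.33944% of Slate Manufacturing Inc.
Direct interest in Slate Manufacturing Inc: 9%.
Aggregating (R3): 13.2258% + 4.33944% + 9% = 26.56524%.

26.56524%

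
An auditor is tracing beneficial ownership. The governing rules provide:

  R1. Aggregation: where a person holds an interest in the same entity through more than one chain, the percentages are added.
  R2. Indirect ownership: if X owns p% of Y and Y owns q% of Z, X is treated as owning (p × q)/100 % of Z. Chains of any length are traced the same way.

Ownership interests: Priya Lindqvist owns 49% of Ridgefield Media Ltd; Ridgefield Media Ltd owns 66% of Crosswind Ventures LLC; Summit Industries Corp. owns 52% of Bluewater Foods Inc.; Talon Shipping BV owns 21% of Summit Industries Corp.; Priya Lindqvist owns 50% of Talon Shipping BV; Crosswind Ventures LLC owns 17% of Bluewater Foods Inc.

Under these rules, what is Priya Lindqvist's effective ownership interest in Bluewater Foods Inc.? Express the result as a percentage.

10.9578%

Chain via Ridgefield Media Ltd → Crosswind Ventures LLC (R2): 49% × 66% × 17% = 5.4978% of Bluewater Foods Inc.
Chain via Talon Shipping BV → Summit Industries Corp. (R2): 50% × 21% × 52% = 5.46% of Bluewater Foods Inc.
Aggregating (R1): 5.4978% + 5.46% = 10.9578%.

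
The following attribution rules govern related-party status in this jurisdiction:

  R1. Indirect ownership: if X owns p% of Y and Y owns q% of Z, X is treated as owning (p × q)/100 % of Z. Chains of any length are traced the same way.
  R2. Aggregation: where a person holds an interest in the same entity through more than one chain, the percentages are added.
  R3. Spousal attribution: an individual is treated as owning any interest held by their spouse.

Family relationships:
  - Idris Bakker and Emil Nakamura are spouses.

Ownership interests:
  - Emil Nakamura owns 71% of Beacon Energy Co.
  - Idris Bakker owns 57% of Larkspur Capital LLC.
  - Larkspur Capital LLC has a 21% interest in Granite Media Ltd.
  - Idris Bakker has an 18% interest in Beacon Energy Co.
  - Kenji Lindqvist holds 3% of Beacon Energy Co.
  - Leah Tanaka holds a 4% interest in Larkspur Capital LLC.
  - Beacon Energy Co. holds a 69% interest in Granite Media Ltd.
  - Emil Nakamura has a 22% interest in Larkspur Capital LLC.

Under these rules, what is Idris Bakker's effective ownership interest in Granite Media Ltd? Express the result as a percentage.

78%

By spousal attribution (R3), Idris Bakker is treated as also owning Emil Nakamura's interest in Larkspur Capital LLC, giving 57% + 22% = 79%.
By spousal attribution (R3), Idris Bakker is treated as also owning Emil Nakamura's interest in Beacon Energy Co, giving 18% + 71% = 89%.
Chain via Larkspur Capital LLC (R1): 79% × 21% = 16.59% of Granite Media Ltd.
Chain via Beacon Energy Co. (R1): 89% × 69% = 61.41% of Granite Media Ltd.
Aggregating (R2): 16.59% + 61.41% = 78%.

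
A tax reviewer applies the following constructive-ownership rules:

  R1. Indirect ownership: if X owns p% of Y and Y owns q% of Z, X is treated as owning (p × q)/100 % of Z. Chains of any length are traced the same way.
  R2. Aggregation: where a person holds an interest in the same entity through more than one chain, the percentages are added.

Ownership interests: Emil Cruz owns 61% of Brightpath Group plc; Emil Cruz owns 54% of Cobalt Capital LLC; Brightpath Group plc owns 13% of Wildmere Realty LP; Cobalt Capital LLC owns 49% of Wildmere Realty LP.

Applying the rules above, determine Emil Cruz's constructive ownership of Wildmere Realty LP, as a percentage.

Chain via Cobalt Capital LLC (R1): 54% × 49% = 26.46% of Wildmere Realty LP.
Chain via Brightpath Group plc (R1): 61% × 13% = 7.93% of Wildmere Realty LP.
Aggregating (R2): 26.46% + 7.93% = 34.39%.

34.39%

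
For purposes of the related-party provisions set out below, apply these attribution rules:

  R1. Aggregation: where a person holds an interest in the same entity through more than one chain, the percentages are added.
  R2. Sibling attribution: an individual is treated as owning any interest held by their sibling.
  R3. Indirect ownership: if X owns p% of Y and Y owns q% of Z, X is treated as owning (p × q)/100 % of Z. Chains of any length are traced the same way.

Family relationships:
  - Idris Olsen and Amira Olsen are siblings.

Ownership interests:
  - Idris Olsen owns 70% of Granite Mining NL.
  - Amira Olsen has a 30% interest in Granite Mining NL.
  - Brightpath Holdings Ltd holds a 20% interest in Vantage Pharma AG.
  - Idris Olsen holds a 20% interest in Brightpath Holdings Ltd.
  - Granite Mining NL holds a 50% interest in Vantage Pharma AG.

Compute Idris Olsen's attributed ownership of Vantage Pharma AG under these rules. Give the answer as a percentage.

54%

By sibling attribution (R2), Idris Olsen is treated as also owning Amira Olsen's interest in Granite Mining NL, giving 70% + 30% = 100%.
Chain via Granite Mining NL (R3): 100% × 50% = 50% of Vantage Pharma AG.
Chain via Brightpath Holdings Ltd (R3): 20% × 20% = 4% of Vantage Pharma AG.
Aggregating (R1): 50% + 4% = 54%.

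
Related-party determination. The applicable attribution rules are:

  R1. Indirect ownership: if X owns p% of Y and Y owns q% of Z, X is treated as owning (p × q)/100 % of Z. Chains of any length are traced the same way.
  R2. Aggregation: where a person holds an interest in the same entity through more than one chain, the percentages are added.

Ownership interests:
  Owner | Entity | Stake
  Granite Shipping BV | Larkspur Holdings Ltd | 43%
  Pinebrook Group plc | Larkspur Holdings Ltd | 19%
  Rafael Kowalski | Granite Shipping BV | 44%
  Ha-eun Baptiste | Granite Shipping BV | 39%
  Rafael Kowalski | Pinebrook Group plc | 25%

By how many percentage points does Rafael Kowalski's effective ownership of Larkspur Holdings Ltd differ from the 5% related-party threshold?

18.67

Chain via Pinebrook Group plc (R1): 25% × 19% = 4.75% of Larkspur Holdings Ltd.
Chain via Granite Shipping BV (R1): 44% × 43% = 18.92% of Larkspur Holdings Ltd.
Aggregating (R2): 4.75% + 18.92% = 23.67%.
23.67% exceeds the 5% threshold by 18.67 percentage points.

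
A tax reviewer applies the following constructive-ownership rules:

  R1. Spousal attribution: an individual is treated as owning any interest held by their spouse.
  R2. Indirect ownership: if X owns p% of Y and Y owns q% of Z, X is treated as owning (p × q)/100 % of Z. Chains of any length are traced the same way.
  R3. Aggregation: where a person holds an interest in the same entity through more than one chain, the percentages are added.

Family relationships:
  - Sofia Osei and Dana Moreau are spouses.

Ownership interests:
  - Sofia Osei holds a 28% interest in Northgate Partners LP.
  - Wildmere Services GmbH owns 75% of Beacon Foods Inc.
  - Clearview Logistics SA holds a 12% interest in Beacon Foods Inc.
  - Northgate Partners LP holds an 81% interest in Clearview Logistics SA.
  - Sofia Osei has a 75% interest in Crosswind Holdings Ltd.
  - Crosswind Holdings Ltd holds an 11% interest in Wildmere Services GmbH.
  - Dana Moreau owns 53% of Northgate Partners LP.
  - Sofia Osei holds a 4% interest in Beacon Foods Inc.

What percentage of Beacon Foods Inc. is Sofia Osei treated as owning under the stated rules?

By spousal attribution (R1), Sofia Osei is treated as also owning Dana Moreau's interest in Northgate Partners LP, giving 28% + 53% = 81%.
Chain via Northgate Partners LP → Clearview Logistics SA (R2): 81% × 81% × 12% = 7.8732% of Beacon Foods Inc.
Chain via Crosswind Holdings Ltd → Wildmere Services GmbH (R2): 75% × 11% × 75% = 6.1875% of Beacon Foods Inc.
Direct interest in Beacon Foods Inc: 4%.
Aggregating (R3): 7.8732% + 6.1875% + 4% = 18.0607%.

18.0607%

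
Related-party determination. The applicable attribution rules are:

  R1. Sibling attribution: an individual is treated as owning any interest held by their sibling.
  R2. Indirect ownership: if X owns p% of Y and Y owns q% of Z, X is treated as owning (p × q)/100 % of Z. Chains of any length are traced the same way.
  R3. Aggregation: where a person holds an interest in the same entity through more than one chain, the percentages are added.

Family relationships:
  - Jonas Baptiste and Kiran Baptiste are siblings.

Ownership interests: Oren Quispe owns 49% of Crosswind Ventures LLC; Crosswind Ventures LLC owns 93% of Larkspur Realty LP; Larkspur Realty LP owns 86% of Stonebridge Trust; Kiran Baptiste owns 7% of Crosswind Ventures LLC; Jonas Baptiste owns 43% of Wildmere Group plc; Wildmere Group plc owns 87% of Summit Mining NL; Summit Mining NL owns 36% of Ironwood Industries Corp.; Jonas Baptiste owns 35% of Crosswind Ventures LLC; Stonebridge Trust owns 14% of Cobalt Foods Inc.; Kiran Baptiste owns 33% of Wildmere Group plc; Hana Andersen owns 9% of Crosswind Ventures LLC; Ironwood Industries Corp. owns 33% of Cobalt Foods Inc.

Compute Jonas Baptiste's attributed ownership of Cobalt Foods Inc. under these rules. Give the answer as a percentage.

By sibling attribution (R1), Jonas Baptiste is treated as also owning Kiran Baptiste's interest in Wildmere Group plc, giving 43% + 33% = 76%.
By sibling attribution (R1), Jonas Baptiste is treated as also owning Kiran Baptiste's interest in Crosswind Ventures LLC, giving 35% + 7% = 42%.
Chain via Wildmere Group plc → Summit Mining NL → Ironwood Industries Corp. (R2): 76% × 87% × 36% × 33% = 7.855056% of Cobalt Foods Inc.
Chain via Crosswind Ventures LLC → Larkspur Realty LP → Stonebridge Trust (R2): 42% × 93% × 86% × 14% = 4.702824% of Cobalt Foods Inc.
Aggregating (R3): 7.855056% + 4.702824% = 12.55788%.

12.55788%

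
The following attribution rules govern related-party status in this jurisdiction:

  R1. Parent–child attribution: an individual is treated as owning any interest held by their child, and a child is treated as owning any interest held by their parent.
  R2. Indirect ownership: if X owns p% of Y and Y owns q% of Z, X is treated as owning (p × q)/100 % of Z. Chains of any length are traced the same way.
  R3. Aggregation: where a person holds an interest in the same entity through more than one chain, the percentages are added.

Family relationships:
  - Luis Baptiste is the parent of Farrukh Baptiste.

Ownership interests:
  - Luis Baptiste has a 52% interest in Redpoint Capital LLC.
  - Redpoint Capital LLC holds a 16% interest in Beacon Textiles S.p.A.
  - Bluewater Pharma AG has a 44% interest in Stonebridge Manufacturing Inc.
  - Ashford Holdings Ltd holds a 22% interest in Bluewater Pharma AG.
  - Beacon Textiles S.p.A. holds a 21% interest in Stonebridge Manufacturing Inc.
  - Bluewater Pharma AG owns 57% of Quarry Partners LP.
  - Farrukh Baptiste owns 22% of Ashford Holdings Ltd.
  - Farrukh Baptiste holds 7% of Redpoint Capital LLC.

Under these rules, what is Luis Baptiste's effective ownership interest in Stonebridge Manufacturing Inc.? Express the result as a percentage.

By parent–child attribution (R1), Luis Baptiste is treated as also owning Farrukh Baptiste's interest in Redpoint Capital LLC, giving 52% + 7% = 59%.
By parent–child attribution (R1), Luis Baptiste is treated as owning Farrukh Baptiste's 22% interest in Ashford Holdings Ltd.
Chain via Redpoint Capital LLC → Beacon Textiles S.p.A. (R2): 59% × 16% × 21% = 1.9824% of Stonebridge Manufacturing Inc.
Chain via Ashford Holdings Ltd → Bluewater Pharma AG (R2): 22% × 22% × 44% = 2.1296% of Stonebridge Manufacturing Inc.
Aggregating (R3): 1.9824% + 2.1296% = 4.112%.

4.112%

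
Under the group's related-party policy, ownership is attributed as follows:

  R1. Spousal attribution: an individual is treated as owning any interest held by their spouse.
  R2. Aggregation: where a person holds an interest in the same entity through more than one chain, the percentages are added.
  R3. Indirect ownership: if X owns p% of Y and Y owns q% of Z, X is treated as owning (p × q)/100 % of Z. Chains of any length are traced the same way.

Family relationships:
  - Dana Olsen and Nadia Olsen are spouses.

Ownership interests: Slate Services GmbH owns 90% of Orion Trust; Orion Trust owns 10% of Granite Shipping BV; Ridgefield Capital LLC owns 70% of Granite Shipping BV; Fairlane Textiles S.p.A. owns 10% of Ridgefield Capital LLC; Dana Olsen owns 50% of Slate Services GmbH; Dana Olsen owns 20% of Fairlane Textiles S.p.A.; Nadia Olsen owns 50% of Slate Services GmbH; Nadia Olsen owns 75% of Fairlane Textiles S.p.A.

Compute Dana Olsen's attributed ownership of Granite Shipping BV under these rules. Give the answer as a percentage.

15.65%

By spousal attribution (R1), Dana Olsen is treated as also owning Nadia Olsen's interest in Slate Services GmbH, giving 50% + 50% = 100%.
By spousal attribution (R1), Dana Olsen is treated as also owning Nadia Olsen's interest in Fairlane Textiles S.p.A, giving 20% + 75% = 95%.
Chain via Slate Services GmbH → Orion Trust (R3): 100% × 90% × 10% = 9% of Granite Shipping BV.
Chain via Fairlane Textiles S.p.A. → Ridgefield Capital LLC (R3): 95% × 10% × 70% = 6.65% of Granite Shipping BV.
Aggregating (R2): 9% + 6.65% = 15.65%.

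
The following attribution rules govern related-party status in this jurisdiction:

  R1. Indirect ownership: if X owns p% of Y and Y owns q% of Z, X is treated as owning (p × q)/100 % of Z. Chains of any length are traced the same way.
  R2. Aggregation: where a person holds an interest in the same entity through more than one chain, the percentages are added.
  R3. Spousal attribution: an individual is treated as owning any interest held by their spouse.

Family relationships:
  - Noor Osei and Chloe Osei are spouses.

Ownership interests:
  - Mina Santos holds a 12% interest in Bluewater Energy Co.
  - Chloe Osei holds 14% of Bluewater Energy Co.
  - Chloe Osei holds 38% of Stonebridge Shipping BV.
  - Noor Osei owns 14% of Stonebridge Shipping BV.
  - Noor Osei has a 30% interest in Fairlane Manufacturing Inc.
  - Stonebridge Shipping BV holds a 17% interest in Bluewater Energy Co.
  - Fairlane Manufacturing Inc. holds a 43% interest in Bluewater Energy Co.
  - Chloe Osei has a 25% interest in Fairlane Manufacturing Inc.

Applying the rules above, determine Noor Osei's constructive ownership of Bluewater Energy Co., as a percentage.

By spousal attribution (R3), Noor Osei is treated as also owning Chloe Osei's interest in Stonebridge Shipping BV, giving 14% + 38% = 52%.
By spousal attribution (R3), Noor Osei is treated as also owning Chloe Osei's interest in Fairlane Manufacturing Inc, giving 30% + 25% = 55%.
By spousal attribution (R3), Noor Osei is treated as owning Chloe Osei's 14% interest in Bluewater Energy Co.
Chain via Stonebridge Shipping BV (R1): 52% × 17% = 8.84% of Bluewater Energy Co.
Chain via Fairlane Manufacturing Inc. (R1): 55% × 43% = 23.65% of Bluewater Energy Co.
Direct interest in Bluewater Energy Co: 14%.
Aggregating (R2): 8.84% + 23.65% + 14% = 46.49%.

46.49%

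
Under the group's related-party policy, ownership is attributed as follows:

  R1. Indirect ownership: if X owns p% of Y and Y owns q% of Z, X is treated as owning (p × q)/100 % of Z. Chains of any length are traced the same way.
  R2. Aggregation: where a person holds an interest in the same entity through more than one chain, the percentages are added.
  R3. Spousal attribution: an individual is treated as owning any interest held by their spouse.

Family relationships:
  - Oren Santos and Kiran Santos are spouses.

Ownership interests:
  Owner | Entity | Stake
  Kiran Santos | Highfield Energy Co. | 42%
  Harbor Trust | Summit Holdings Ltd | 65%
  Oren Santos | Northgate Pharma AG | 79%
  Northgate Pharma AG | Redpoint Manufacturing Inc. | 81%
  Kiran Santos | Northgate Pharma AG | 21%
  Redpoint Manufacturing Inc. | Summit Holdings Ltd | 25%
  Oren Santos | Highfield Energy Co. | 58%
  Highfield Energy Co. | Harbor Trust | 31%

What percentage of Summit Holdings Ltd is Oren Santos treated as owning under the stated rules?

40.4%

By spousal attribution (R3), Oren Santos is treated as also owning Kiran Santos's interest in Highfield Energy Co, giving 58% + 42% = 100%.
By spousal attribution (R3), Oren Santos is treated as also owning Kiran Santos's interest in Northgate Pharma AG, giving 79% + 21% = 100%.
Chain via Highfield Energy Co. → Harbor Trust (R1): 100% × 31% × 65% = 20.15% of Summit Holdings Ltd.
Chain via Northgate Pharma AG → Redpoint Manufacturing Inc. (R1): 100% × 81% × 25% = 20.25% of Summit Holdings Ltd.
Aggregating (R2): 20.15% + 20.25% = 40.4%.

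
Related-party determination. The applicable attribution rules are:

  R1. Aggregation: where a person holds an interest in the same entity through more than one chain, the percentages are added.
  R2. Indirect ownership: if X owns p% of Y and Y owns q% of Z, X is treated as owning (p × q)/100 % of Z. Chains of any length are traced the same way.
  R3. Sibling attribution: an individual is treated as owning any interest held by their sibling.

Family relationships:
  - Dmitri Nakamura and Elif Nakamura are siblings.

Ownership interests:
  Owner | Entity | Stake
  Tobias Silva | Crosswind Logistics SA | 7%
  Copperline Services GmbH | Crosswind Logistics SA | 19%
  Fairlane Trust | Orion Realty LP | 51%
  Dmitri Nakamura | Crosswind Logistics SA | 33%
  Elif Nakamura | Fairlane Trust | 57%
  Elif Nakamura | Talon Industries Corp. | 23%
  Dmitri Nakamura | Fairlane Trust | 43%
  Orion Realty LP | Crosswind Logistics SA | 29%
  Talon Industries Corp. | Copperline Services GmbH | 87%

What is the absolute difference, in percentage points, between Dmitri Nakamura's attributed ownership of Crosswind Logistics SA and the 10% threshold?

41.5919

By sibling attribution (R3), Dmitri Nakamura is treated as also owning Elif Nakamura's interest in Fairlane Trust, giving 43% + 57% = 100%.
By sibling attribution (R3), Dmitri Nakamura is treated as owning Elif Nakamura's 23% interest in Talon Industries Corp.
Chain via Fairlane Trust → Orion Realty LP (R2): 100% × 51% × 29% = 14.79% of Crosswind Logistics SA.
Direct interest in Crosswind Logistics SA: 33%.
Chain via Talon Industries Corp. → Copperline Services GmbH (R2): 23% × 87% × 19% = 3.8019% of Crosswind Logistics SA.
Aggregating (R1): 14.79% + 33% + 3.8019% = 51.5919%.
51.5919% exceeds the 10% threshold by 41.5919 percentage points.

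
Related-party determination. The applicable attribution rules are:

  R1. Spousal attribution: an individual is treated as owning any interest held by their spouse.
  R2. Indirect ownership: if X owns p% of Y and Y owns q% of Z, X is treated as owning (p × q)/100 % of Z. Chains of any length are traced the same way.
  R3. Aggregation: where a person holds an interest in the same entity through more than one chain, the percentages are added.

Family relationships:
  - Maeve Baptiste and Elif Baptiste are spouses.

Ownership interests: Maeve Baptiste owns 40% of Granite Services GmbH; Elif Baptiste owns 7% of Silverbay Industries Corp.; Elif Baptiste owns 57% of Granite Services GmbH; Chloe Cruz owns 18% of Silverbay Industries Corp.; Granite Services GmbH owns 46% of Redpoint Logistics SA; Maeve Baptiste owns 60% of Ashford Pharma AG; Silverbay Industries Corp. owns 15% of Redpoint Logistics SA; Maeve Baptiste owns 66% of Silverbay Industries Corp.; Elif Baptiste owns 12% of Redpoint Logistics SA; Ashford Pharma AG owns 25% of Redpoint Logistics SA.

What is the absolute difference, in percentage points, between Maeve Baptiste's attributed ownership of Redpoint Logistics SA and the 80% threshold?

By spousal attribution (R1), Maeve Baptiste is treated as also owning Elif Baptiste's interest in Silverbay Industries Corp, giving 66% + 7% = 73%.
By spousal attribution (R1), Maeve Baptiste is treated as also owning Elif Baptiste's interest in Granite Services GmbH, giving 40% + 57% = 97%.
By spousal attribution (R1), Maeve Baptiste is treated as owning Elif Baptiste's 12% interest in Redpoint Logistics SA.
Chain via Ashford Pharma AG (R2): 60% × 25% = 15% of Redpoint Logistics SA.
Chain via Silverbay Industries Corp. (R2): 73% × 15% = 10.95% of Redpoint Logistics SA.
Chain via Granite Services GmbH (R2): 97% × 46% = 44.62% of Redpoint Logistics SA.
Direct interest in Redpoint Logistics SA: 12%.
Aggregating (R3): 15% + 10.95% + 44.62% + 12% = 82.57%.
82.57% exceeds the 80% threshold by 2.57 percentage points.

2.57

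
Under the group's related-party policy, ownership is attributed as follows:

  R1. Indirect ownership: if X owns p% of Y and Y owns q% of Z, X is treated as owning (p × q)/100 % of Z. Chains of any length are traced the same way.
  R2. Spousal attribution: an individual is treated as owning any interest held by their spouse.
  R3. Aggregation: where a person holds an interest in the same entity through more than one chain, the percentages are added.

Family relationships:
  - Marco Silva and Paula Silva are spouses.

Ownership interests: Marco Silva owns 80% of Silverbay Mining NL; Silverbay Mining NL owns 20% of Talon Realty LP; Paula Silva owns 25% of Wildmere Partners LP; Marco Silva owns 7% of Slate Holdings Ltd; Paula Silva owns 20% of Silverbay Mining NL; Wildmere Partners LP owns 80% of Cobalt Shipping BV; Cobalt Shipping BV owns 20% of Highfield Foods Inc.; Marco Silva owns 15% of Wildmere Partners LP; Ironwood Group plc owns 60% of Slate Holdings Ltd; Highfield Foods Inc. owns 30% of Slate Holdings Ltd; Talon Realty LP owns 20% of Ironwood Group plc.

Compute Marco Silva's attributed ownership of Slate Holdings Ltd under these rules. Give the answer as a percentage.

By spousal attribution (R2), Marco Silva is treated as also owning Paula Silva's interest in Wildmere Partners LP, giving 15% + 25% = 40%.
By spousal attribution (R2), Marco Silva is treated as also owning Paula Silva's interest in Silverbay Mining NL, giving 80% + 20% = 100%.
Chain via Wildmere Partners LP → Cobalt Shipping BV → Highfield Foods Inc. (R1): 40% × 80% × 20% × 30% = 1.92% of Slate Holdings Ltd.
Chain via Silverbay Mining NL → Talon Realty LP → Ironwood Group plc (R1): 100% × 20% × 20% × 60% = 2.4% of Slate Holdings Ltd.
Direct interest in Slate Holdings Ltd: 7%.
Aggregating (R3): 1.92% + 2.4% + 7% = 11.32%.

11.32%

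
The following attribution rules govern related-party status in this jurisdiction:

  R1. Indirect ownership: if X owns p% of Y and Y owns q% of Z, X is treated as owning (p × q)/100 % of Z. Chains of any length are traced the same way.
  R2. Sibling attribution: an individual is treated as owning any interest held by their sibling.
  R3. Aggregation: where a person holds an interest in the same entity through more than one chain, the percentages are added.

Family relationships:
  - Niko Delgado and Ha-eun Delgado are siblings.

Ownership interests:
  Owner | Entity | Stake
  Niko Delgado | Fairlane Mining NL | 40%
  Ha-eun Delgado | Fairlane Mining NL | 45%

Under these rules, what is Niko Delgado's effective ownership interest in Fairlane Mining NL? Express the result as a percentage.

85%

By sibling attribution (R2), Niko Delgado is treated as also owning Ha-eun Delgado's interest in Fairlane Mining NL, giving 40% + 45% = 85%.
Direct interest in Fairlane Mining NL: 85%.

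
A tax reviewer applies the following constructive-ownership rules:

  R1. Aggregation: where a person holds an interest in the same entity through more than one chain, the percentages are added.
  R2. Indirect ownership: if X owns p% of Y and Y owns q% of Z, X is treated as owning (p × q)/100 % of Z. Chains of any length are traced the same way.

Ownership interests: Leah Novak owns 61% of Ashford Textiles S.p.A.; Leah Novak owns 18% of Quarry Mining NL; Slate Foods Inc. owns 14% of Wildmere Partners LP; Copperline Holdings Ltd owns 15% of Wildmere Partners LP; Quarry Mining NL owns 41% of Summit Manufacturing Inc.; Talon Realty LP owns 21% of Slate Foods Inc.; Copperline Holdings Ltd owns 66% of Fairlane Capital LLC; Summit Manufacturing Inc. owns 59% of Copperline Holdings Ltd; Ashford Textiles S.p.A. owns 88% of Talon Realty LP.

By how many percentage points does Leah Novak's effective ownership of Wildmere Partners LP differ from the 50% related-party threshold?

Chain via Ashford Textiles S.p.A. → Talon Realty LP → Slate Foods Inc. (R2): 61% × 88% × 21% × 14% = 1.578192% of Wildmere Partners LP.
Chain via Quarry Mining NL → Summit Manufacturing Inc. → Copperline Holdings Ltd (R2): 18% × 41% × 59% × 15% = 0.65313% of Wildmere Partners LP.
Aggregating (R1): 1.578192% + 0.65313% = 2.231322%.
2.231322% falls short of the 50% threshold by 47.768678 percentage points.

47.768678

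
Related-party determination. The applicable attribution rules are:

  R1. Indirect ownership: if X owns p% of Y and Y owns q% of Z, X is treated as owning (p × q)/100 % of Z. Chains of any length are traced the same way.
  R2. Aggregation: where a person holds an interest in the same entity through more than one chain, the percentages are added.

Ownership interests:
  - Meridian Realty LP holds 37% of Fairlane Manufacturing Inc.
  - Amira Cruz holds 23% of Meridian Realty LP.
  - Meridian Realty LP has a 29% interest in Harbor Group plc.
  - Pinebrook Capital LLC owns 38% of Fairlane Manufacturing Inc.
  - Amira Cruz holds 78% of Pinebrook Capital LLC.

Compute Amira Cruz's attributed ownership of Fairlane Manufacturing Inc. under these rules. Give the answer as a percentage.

38.15%

Chain via Pinebrook Capital LLC (R1): 78% × 38% = 29.64% of Fairlane Manufacturing Inc.
Chain via Meridian Realty LP (R1): 23% × 37% = 8.51% of Fairlane Manufacturing Inc.
Aggregating (R2): 29.64% + 8.51% = 38.15%.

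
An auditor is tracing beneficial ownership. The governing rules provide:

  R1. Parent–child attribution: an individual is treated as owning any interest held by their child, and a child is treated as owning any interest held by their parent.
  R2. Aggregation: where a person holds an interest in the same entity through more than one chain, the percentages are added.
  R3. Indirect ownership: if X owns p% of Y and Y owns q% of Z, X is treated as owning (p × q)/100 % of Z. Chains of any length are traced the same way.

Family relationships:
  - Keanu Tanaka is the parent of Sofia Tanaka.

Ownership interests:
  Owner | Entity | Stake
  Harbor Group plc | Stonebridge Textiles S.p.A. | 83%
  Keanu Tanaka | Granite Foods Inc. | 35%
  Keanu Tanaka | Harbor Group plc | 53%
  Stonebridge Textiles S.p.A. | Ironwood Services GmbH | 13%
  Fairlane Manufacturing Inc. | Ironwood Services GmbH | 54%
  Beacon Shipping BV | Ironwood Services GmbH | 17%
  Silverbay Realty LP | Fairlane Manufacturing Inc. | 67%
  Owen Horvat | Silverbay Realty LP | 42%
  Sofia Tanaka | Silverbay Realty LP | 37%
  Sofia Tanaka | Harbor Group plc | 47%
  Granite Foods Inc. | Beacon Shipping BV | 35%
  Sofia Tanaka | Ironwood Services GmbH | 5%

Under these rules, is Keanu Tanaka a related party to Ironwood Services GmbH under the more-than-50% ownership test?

No

By parent–child attribution (R1), Keanu Tanaka is treated as also owning Sofia Tanaka's interest in Harbor Group plc, giving 53% + 47% = 100%.
By parent–child attribution (R1), Keanu Tanaka is treated as owning Sofia Tanaka's 37% interest in Silverbay Realty LP.
By parent–child attribution (R1), Keanu Tanaka is treated as owning Sofia Tanaka's 5% interest in Ironwood Services GmbH.
Chain via Granite Foods Inc. → Beacon Shipping BV (R3): 35% × 35% × 17% = 2.0825% of Ironwood Services GmbH.
Chain via Harbor Group plc → Stonebridge Textiles S.p.A. (R3): 100% × 83% × 13% = 10.79% of Ironwood Services GmbH.
Chain via Silverbay Realty LP → Fairlane Manufacturing Inc. (R3): 37% × 67% × 54% = 13.3866% of Ironwood Services GmbH.
Direct interest in Ironwood Services GmbH: 5%.
Aggregating (R2): 2.0825% + 10.79% + 13.3866% + 5% = 31.2591%.
31.2591% does not exceed the 50% threshold, so Keanu is not a related party to Ironwood Services GmbH.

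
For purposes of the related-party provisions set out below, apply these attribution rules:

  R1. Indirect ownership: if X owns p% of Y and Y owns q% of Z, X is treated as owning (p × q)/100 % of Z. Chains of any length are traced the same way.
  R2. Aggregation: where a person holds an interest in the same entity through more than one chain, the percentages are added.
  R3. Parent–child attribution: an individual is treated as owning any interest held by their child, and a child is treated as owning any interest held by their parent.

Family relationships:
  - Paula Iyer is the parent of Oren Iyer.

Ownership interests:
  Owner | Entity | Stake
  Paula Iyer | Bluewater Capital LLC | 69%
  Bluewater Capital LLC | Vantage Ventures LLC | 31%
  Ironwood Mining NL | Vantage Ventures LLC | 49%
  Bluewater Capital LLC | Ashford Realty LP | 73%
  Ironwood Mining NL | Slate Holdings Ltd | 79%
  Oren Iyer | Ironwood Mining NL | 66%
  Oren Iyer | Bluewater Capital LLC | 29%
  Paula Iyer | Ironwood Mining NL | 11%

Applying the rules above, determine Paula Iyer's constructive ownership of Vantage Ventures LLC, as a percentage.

68.11%

By parent–child attribution (R3), Paula Iyer is treated as also owning Oren Iyer's interest in Bluewater Capital LLC, giving 69% + 29% = 98%.
By parent–child attribution (R3), Paula Iyer is treated as also owning Oren Iyer's interest in Ironwood Mining NL, giving 11% + 66% = 77%.
Chain via Bluewater Capital LLC (R1): 98% × 31% = 30.38% of Vantage Ventures LLC.
Chain via Ironwood Mining NL (R1): 77% × 49% = 37.73% of Vantage Ventures LLC.
Aggregating (R2): 30.38% + 37.73% = 68.11%.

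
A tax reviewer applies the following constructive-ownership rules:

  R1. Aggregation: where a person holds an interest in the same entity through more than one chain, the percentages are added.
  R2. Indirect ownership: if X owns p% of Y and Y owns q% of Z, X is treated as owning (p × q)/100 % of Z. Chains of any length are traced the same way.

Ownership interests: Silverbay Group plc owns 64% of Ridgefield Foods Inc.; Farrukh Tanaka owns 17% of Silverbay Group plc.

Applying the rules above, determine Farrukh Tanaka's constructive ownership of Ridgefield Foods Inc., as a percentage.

10.88%

Chain via Silverbay Group plc (R2): 17% × 64% = 10.88% of Ridgefield Foods Inc.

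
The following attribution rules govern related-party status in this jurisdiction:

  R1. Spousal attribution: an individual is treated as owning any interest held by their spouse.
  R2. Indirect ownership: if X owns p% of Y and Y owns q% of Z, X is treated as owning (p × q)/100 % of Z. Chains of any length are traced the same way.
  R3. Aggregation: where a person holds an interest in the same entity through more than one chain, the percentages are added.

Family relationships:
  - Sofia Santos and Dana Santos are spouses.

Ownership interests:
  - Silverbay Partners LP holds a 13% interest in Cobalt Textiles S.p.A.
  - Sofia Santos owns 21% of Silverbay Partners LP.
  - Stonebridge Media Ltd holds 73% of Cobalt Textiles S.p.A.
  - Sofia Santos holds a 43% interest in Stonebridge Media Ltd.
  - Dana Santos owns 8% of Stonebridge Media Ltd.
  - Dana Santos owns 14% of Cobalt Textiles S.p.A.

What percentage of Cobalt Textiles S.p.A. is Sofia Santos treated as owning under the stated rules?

53.96%

By spousal attribution (R1), Sofia Santos is treated as also owning Dana Santos's interest in Stonebridge Media Ltd, giving 43% + 8% = 51%.
By spousal attribution (R1), Sofia Santos is treated as owning Dana Santos's 14% interest in Cobalt Textiles S.p.A.
Chain via Silverbay Partners LP (R2): 21% × 13% = 2.73% of Cobalt Textiles S.p.A.
Chain via Stonebridge Media Ltd (R2): 51% × 73% = 37.23% of Cobalt Textiles S.p.A.
Direct interest in Cobalt Textiles S.p.A: 14%.
Aggregating (R3): 2.73% + 37.23% + 14% = 53.96%.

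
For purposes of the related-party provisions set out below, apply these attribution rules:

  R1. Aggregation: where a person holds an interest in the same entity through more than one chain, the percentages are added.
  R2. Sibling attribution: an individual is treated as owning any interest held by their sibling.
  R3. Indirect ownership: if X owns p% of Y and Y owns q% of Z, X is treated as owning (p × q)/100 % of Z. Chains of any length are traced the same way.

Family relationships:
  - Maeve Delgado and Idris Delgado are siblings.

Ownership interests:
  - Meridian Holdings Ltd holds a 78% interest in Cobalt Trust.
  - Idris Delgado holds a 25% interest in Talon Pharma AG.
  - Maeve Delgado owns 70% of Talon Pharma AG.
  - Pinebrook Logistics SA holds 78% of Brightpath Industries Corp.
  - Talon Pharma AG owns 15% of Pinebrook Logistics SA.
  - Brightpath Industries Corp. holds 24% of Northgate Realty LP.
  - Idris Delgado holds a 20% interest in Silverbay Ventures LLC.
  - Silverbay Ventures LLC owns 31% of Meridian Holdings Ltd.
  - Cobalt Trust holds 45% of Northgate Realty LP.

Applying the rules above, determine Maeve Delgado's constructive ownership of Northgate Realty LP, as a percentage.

By sibling attribution (R2), Maeve Delgado is treated as also owning Idris Delgado's interest in Talon Pharma AG, giving 70% + 25% = 95%.
By sibling attribution (R2), Maeve Delgado is treated as owning Idris Delgado's 20% interest in Silverbay Ventures LLC.
Chain via Talon Pharma AG → Pinebrook Logistics SA → Brightpath Industries Corp. (R3): 95% × 15% × 78% × 24% = 2.6676% of Northgate Realty LP.
Chain via Silverbay Ventures LLC → Meridian Holdings Ltd → Cobalt Trust (R3): 20% × 31% × 78% × 45% = 2.1762% of Northgate Realty LP.
Aggregating (R1): 2.6676% + 2.1762% = 4.8438%.

4.8438%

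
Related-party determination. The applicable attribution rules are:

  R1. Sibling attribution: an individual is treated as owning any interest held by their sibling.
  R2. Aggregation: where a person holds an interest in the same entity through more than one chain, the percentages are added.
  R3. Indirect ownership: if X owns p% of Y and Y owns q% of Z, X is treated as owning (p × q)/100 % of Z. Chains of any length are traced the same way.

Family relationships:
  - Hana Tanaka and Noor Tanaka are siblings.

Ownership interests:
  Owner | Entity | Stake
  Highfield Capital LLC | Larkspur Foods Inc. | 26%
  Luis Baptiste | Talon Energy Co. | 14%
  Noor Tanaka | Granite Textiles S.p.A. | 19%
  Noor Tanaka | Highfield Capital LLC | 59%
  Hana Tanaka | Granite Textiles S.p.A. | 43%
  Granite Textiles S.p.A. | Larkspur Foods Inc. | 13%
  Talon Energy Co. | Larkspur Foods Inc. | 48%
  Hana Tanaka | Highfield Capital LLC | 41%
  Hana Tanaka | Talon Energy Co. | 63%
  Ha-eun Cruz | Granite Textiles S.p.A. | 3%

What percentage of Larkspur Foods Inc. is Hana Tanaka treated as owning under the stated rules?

64.3%

By sibling attribution (R1), Hana Tanaka is treated as also owning Noor Tanaka's interest in Granite Textiles S.p.A, giving 43% + 19% = 62%.
By sibling attribution (R1), Hana Tanaka is treated as also owning Noor Tanaka's interest in Highfield Capital LLC, giving 41% + 59% = 100%.
Chain via Granite Textiles S.p.A. (R3): 62% × 13% = 8.06% of Larkspur Foods Inc.
Chain via Highfield Capital LLC (R3): 100% × 26% = 26% of Larkspur Foods Inc.
Chain via Talon Energy Co. (R3): 63% × 48% = 30.24% of Larkspur Foods Inc.
Aggregating (R2): 8.06% + 26% + 30.24% = 64.3%.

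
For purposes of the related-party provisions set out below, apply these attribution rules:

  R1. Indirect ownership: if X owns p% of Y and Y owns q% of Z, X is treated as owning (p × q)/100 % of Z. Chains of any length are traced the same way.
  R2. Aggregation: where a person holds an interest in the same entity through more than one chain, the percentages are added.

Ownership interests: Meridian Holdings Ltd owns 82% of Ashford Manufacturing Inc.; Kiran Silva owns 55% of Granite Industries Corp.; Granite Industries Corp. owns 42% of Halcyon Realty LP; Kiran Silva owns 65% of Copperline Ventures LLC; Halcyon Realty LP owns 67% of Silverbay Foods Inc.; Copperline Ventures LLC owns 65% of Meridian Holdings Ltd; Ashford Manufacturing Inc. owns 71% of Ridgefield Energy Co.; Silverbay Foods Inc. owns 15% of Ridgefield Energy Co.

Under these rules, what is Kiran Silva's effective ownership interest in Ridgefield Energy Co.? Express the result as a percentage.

Chain via Granite Industries Corp. → Halcyon Realty LP → Silverbay Foods Inc. (R1): 55% × 42% × 67% × 15% = 2.32155% of Ridgefield Energy Co.
Chain via Copperline Ventures LLC → Meridian Holdings Ltd → Ashford Manufacturing Inc. (R1): 65% × 65% × 82% × 71% = 24.59795% of Ridgefield Energy Co.
Aggregating (R2): 2.32155% + 24.59795% = 26.9195%.

26.9195%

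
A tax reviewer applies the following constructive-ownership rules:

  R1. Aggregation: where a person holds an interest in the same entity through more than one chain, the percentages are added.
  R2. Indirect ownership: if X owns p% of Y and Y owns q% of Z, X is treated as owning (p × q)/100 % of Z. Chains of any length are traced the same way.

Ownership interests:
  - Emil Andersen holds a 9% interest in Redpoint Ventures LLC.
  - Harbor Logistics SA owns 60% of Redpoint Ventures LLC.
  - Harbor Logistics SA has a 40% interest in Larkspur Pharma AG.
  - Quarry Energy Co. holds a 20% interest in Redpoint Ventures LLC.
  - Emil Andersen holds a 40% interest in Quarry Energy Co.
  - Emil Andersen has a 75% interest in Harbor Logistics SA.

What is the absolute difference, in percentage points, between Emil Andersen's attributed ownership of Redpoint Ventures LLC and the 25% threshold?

37

Chain via Harbor Logistics SA (R2): 75% × 60% = 45% of Redpoint Ventures LLC.
Chain via Quarry Energy Co. (R2): 40% × 20% = 8% of Redpoint Ventures LLC.
Direct interest in Redpoint Ventures LLC: 9%.
Aggregating (R1): 45% + 8% + 9% = 62%.
62% exceeds the 25% threshold by 37 percentage points.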